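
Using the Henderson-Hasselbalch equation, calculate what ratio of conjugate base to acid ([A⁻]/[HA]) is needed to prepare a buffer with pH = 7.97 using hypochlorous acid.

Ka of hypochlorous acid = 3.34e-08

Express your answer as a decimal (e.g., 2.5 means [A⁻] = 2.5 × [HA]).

pKa = -log(3.34e-08) = 7.4763. pH = pKa + log([A⁻]/[HA]), so log([A⁻]/[HA]) = pH − pKa = 7.97 − 7.4763 = 0.4937. [A⁻]/[HA] = 10^(0.4937) = 3.12

[A⁻]/[HA] = 3.12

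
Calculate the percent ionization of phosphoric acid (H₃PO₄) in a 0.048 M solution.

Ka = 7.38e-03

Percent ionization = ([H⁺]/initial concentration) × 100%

Using Ka equilibrium: x² + Ka×x - Ka×C = 0. Solving: [H⁺] = 1.5490e-02. Percent = (1.5490e-02/0.048) × 100

Percent ionization = 32.3%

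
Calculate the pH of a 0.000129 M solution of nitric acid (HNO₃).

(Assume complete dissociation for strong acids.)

[H⁺] = 0.000129 M for strong acid. pH = -log[H⁺] = -log(0.000129)

pH = 3.89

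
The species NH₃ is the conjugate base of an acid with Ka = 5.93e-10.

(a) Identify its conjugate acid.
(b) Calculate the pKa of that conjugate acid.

(a) The conjugate acid is formed by adding one H⁺ to NH₃, giving NH₄⁺. (b) pKa = -log(Ka) = -log(5.93e-10) = 9.23.

Conjugate acid: NH₄⁺; pK_a = 9.23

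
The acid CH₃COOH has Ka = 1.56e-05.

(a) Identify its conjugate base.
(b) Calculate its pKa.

(a) The conjugate base is formed by removing one H⁺ from CH₃COOH, giving CH₃COO⁻. (b) pKa = -log(Ka) = -log(1.56e-05) = 4.81.

Conjugate base: CH₃COO⁻; pK_a = 4.81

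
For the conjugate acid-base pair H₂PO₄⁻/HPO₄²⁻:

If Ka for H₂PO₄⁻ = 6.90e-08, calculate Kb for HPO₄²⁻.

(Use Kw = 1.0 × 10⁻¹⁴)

For a conjugate pair Ka × Kb = Kw, so Kb = Kw/Ka = 1.0 × 10⁻¹⁴ / 6.90e-08 = 1.45e-07.

K_b = 1.45e-07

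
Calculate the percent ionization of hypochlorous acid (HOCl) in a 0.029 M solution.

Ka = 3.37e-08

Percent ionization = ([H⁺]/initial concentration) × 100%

Using Ka equilibrium: x² + Ka×x - Ka×C = 0. Solving: [H⁺] = 3.1245e-05. Percent = (3.1245e-05/0.029) × 100

Percent ionization = 0.108%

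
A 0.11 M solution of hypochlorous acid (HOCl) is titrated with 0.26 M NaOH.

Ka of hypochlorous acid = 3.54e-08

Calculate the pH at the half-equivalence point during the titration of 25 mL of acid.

At half-equivalence [HA] = [A⁻], so Henderson-Hasselbalch gives pH = pKa = -log(3.54e-08) = 7.45.

pH = pKa = 7.45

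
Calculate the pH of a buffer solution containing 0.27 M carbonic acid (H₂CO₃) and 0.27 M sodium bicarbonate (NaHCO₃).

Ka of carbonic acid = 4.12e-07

pKa = -log(4.12e-07) = 6.39. pH = pKa + log([A⁻]/[HA]) = 6.39 + log(0.27/0.27)

pH = 6.39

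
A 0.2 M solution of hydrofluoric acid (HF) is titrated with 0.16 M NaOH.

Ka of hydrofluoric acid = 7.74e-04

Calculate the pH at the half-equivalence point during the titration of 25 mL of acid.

At half-equivalence [HA] = [A⁻], so Henderson-Hasselbalch gives pH = pKa = -log(7.74e-04) = 3.11.

pH = pKa = 3.11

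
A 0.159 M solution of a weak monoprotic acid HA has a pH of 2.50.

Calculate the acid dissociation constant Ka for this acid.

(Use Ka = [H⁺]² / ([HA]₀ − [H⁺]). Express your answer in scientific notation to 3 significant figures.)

[H⁺] = 10^(−pH) = 10^(−2.50) = 3.162e-03 M. For HA ⇌ H⁺ + A⁻, Ka = [H⁺][A⁻]/[HA] = [H⁺]² / ([HA]₀ − [H⁺]) = (3.162e-03)² / (0.159 − 3.162e-03) = 6.42e-05.

K_a = 6.42e-05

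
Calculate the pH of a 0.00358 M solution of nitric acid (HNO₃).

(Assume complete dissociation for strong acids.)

[H⁺] = 0.00358 M for strong acid. pH = -log[H⁺] = -log(0.00358)

pH = 2.45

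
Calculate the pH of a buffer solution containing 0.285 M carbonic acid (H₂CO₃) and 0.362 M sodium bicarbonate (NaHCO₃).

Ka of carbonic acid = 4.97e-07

pKa = -log(4.97e-07) = 6.30. pH = pKa + log([A⁻]/[HA]) = 6.30 + log(0.362/0.285)

pH = 6.41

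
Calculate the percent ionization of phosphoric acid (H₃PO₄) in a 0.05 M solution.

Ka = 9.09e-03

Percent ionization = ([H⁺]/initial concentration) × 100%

Using Ka equilibrium: x² + Ka×x - Ka×C = 0. Solving: [H⁺] = 1.7253e-02. Percent = (1.7253e-02/0.05) × 100

Percent ionization = 34.5%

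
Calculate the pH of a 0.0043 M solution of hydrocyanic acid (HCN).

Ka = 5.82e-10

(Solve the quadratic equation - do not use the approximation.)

x² + Ka×x - Ka×C = 0. Using quadratic formula: [H⁺] = 1.5817e-06

pH = 5.80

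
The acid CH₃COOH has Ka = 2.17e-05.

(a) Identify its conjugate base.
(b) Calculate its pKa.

(a) The conjugate base is formed by removing one H⁺ from CH₃COOH, giving CH₃COO⁻. (b) pKa = -log(Ka) = -log(2.17e-05) = 4.66.

Conjugate base: CH₃COO⁻; pK_a = 4.66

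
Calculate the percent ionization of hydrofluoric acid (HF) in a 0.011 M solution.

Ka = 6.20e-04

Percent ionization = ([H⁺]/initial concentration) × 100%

Using Ka equilibrium: x² + Ka×x - Ka×C = 0. Solving: [H⁺] = 2.3198e-03. Percent = (2.3198e-03/0.011) × 100

Percent ionization = 21.1%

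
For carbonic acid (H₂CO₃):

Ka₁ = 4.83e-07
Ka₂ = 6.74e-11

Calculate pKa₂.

pKa₂ = -log(Ka₂) = -log(6.74e-11) = 10.17.

pK_{a2} = 10.17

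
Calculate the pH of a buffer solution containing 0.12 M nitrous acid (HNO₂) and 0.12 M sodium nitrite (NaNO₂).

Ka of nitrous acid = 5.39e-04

pKa = -log(5.39e-04) = 3.27. pH = pKa + log([A⁻]/[HA]) = 3.27 + log(0.12/0.12)

pH = 3.27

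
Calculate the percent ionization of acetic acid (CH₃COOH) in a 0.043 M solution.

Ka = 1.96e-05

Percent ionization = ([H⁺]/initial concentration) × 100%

Using Ka equilibrium: x² + Ka×x - Ka×C = 0. Solving: [H⁺] = 9.0829e-04. Percent = (9.0829e-04/0.043) × 100

Percent ionization = 2.11%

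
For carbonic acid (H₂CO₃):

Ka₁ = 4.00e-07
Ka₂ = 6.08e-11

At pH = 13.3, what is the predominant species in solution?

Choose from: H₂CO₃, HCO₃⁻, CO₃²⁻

pKa₁ = 6.40, pKa₂ = 10.22. For a polyprotic acid the predominant species crosses at each pKa: below pKa_n the protonated form dominates, above it the deprotonated form does. At pH = 13.3, the predominant species is CO₃²⁻.

CO₃²⁻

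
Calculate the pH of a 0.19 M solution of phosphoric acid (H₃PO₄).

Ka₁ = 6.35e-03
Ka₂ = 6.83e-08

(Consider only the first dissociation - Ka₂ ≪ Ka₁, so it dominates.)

First dissociation dominates. From Ka₁ = [H⁺][HA⁻]/[H₂A], x² + Ka₁·x − Ka₁·C = 0 with C = 0.19 M and Ka₁ = 6.35e-03. Solving: [H⁺] = (−Ka₁ + √(Ka₁² + 4·Ka₁·C)) / 2 = 3.1705e-02 M. pH = -log(3.1705e-02) = 1.50.

pH = 1.50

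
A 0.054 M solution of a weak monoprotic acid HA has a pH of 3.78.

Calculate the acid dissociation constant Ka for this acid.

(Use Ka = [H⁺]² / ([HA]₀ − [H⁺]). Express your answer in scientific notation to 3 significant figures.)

[H⁺] = 10^(−pH) = 10^(−3.78) = 1.660e-04 M. For HA ⇌ H⁺ + A⁻, Ka = [H⁺][A⁻]/[HA] = [H⁺]² / ([HA]₀ − [H⁺]) = (1.660e-04)² / (0.054 − 1.660e-04) = 5.12e-07.

K_a = 5.12e-07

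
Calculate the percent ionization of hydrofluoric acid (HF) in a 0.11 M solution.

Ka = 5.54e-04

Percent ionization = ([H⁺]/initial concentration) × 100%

Using Ka equilibrium: x² + Ka×x - Ka×C = 0. Solving: [H⁺] = 7.5343e-03. Percent = (7.5343e-03/0.11) × 100

Percent ionization = 6.85%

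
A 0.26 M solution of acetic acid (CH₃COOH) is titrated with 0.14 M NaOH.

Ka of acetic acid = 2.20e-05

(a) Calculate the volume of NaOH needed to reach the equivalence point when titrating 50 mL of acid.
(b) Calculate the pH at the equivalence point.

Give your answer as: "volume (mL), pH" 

moles acid = 0.26 × 50/1000 = 0.013 mol; V_base = moles/0.14 × 1000 = 92.9 mL. At equivalence only the conjugate base is present: [A⁻] = 0.013/0.143 = 9.1000e-02 M. Kb = Kw/Ka = 4.55e-10; [OH⁻] = √(Kb × [A⁻]) = 6.4315e-06; pOH = 5.19; pH = 14 - pOH = 8.81.

V = 92.9 mL, pH = 8.81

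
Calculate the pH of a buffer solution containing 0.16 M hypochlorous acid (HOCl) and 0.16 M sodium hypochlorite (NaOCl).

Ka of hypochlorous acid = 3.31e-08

pKa = -log(3.31e-08) = 7.48. pH = pKa + log([A⁻]/[HA]) = 7.48 + log(0.16/0.16)

pH = 7.48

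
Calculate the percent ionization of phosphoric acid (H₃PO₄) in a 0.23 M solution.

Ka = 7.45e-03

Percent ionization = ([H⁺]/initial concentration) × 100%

Using Ka equilibrium: x² + Ka×x - Ka×C = 0. Solving: [H⁺] = 3.7837e-02. Percent = (3.7837e-02/0.23) × 100

Percent ionization = 16.5%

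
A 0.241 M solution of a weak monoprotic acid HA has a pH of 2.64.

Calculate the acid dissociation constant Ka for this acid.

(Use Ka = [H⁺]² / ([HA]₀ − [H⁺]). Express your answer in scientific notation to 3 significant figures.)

[H⁺] = 10^(−pH) = 10^(−2.64) = 2.291e-03 M. For HA ⇌ H⁺ + A⁻, Ka = [H⁺][A⁻]/[HA] = [H⁺]² / ([HA]₀ − [H⁺]) = (2.291e-03)² / (0.241 − 2.291e-03) = 2.20e-05.

K_a = 2.20e-05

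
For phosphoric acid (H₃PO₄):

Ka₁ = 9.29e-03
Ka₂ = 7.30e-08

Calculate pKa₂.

pKa₂ = -log(Ka₂) = -log(7.30e-08) = 7.14.

pK_{a2} = 7.14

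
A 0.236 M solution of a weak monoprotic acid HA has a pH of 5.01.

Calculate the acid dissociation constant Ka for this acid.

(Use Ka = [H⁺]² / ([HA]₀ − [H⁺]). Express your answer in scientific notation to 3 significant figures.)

[H⁺] = 10^(−pH) = 10^(−5.01) = 9.772e-06 M. For HA ⇌ H⁺ + A⁻, Ka = [H⁺][A⁻]/[HA] = [H⁺]² / ([HA]₀ − [H⁺]) = (9.772e-06)² / (0.236 − 9.772e-06) = 4.05e-10.

K_a = 4.05e-10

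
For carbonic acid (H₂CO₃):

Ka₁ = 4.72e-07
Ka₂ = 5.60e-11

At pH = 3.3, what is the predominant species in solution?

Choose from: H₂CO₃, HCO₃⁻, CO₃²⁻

pKa₁ = 6.33, pKa₂ = 10.25. For a polyprotic acid the predominant species crosses at each pKa: below pKa_n the protonated form dominates, above it the deprotonated form does. At pH = 3.3, the predominant species is H₂CO₃.

H₂CO₃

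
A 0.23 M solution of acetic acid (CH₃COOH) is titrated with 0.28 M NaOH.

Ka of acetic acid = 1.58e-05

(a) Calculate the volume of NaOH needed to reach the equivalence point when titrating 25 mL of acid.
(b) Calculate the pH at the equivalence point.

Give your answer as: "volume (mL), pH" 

moles acid = 0.23 × 25/1000 = 0.00575 mol; V_base = moles/0.28 × 1000 = 20.5 mL. At equivalence only the conjugate base is present: [A⁻] = 0.00575/0.046 = 1.2627e-01 M. Kb = Kw/Ka = 6.33e-10; [OH⁻] = √(Kb × [A⁻]) = 8.9398e-06; pOH = 5.05; pH = 14 - pOH = 8.95.

V = 20.5 mL, pH = 8.95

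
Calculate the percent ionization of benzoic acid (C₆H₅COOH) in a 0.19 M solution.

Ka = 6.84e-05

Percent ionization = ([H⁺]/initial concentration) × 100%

Using Ka equilibrium: x² + Ka×x - Ka×C = 0. Solving: [H⁺] = 3.5710e-03. Percent = (3.5710e-03/0.19) × 100

Percent ionization = 1.88%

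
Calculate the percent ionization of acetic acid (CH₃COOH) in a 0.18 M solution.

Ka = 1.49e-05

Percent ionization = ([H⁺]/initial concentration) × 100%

Using Ka equilibrium: x² + Ka×x - Ka×C = 0. Solving: [H⁺] = 1.6302e-03. Percent = (1.6302e-03/0.18) × 100

Percent ionization = 0.906%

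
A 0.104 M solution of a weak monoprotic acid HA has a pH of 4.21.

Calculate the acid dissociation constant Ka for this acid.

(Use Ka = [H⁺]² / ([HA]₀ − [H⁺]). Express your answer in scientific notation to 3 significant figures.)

[H⁺] = 10^(−pH) = 10^(−4.21) = 6.166e-05 M. For HA ⇌ H⁺ + A⁻, Ka = [H⁺][A⁻]/[HA] = [H⁺]² / ([HA]₀ − [H⁺]) = (6.166e-05)² / (0.104 − 6.166e-05) = 3.66e-08.

K_a = 3.66e-08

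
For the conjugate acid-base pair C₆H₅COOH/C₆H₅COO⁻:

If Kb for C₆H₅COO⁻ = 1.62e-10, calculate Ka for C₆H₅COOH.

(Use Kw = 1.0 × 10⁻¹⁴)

For a conjugate pair Ka × Kb = Kw, so Ka = Kw/Kb = 1.0 × 10⁻¹⁴ / 1.62e-10 = 6.17e-05.

K_a = 6.17e-05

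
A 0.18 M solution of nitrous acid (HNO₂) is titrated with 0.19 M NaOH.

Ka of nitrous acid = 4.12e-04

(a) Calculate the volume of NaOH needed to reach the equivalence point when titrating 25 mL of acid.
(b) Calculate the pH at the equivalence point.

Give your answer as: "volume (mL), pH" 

moles acid = 0.18 × 25/1000 = 0.0045 mol; V_base = moles/0.19 × 1000 = 23.7 mL. At equivalence only the conjugate base is present: [A⁻] = 0.0045/0.049 = 9.2432e-02 M. Kb = Kw/Ka = 2.43e-11; [OH⁻] = √(Kb × [A⁻]) = 1.4978e-06; pOH = 5.82; pH = 14 - pOH = 8.18.

V = 23.7 mL, pH = 8.18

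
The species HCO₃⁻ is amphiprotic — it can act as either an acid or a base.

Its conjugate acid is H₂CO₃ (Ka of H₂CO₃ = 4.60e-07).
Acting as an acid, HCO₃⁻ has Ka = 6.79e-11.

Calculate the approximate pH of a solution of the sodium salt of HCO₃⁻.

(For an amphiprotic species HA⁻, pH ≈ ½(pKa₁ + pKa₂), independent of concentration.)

pKa₁ = -log(4.60e-07) = 6.34; pKa₂ = -log(6.79e-11) = 10.17. For an amphiprotic species, pH ≈ ½(pKa₁ + pKa₂) = ½(6.34 + 10.17) = 8.25.

pH = 8.25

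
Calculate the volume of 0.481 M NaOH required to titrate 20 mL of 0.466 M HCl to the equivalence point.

At equivalence: moles acid = moles base. moles HCl = 0.466 × 20/1000 = 0.00932 mol. V_base = moles / 0.481 × 1000 = 19.4 mL.

V_{base} = 19.4 mL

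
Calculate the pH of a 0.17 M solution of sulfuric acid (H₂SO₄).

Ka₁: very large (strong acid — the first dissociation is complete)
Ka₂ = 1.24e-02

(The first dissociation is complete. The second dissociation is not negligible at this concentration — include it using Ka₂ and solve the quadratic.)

First dissociation is complete: [H⁺]₀ = [HSO₄⁻]₀ = C = 0.17 M. Second dissociation HSO₄⁻ ⇌ H⁺ + SO₄²⁻: let x = [SO₄²⁻]. Ka₂ = (C + x)·x / (C − x) = 1.24e-02 → x² + (C + Ka₂)·x − Ka₂·C = 0 → x² + 0.18240·x − 2.108e-03 = 0. x = (−0.18240 + √(0.18240² + 4 × 2.108e-03)) / 2 = 1.0905e-02 M. [H⁺] = C + x = 0.17 + 1.0905e-02 = 1.8091e-01 M. pH = -log(1.8091e-01) = 0.74.

pH = 0.74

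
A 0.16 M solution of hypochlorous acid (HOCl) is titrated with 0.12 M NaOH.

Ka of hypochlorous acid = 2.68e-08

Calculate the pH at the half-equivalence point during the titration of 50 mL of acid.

At half-equivalence [HA] = [A⁻], so Henderson-Hasselbalch gives pH = pKa = -log(2.68e-08) = 7.57.

pH = pKa = 7.57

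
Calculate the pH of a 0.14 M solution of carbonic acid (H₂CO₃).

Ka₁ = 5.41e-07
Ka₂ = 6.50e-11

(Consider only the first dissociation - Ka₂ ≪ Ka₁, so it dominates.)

First dissociation dominates. From Ka₁ = [H⁺][HA⁻]/[H₂A], x² + Ka₁·x − Ka₁·C = 0 with C = 0.14 M and Ka₁ = 5.41e-07. Solving: [H⁺] = (−Ka₁ + √(Ka₁² + 4·Ka₁·C)) / 2 = 2.7494e-04 M. pH = -log(2.7494e-04) = 3.56.

pH = 3.56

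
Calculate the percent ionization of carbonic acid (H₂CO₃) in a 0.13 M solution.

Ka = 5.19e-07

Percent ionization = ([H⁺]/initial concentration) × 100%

Using Ka equilibrium: x² + Ka×x - Ka×C = 0. Solving: [H⁺] = 2.5949e-04. Percent = (2.5949e-04/0.13) × 100

Percent ionization = 0.2%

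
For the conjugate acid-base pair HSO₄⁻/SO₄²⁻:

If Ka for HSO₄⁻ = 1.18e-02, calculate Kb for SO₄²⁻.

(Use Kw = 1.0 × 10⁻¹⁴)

For a conjugate pair Ka × Kb = Kw, so Kb = Kw/Ka = 1.0 × 10⁻¹⁴ / 1.18e-02 = 8.47e-13.

K_b = 8.47e-13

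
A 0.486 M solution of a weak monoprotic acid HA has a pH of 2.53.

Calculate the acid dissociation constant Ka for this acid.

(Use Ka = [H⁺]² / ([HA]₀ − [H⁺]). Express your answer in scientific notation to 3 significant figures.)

[H⁺] = 10^(−pH) = 10^(−2.53) = 2.951e-03 M. For HA ⇌ H⁺ + A⁻, Ka = [H⁺][A⁻]/[HA] = [H⁺]² / ([HA]₀ − [H⁺]) = (2.951e-03)² / (0.486 − 2.951e-03) = 1.80e-05.

K_a = 1.80e-05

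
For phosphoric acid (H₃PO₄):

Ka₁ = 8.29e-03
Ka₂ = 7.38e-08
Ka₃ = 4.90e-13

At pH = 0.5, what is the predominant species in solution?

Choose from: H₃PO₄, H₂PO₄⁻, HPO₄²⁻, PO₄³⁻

pKa₁ = 2.08, pKa₂ = 7.13, pKa₃ = 12.31. For a polyprotic acid the predominant species crosses at each pKa: below pKa_n the protonated form dominates, above it the deprotonated form does. At pH = 0.5, the predominant species is H₃PO₄.

H₃PO₄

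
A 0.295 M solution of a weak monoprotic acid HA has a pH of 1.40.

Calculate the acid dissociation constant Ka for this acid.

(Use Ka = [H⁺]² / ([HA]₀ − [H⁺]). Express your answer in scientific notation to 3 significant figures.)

[H⁺] = 10^(−pH) = 10^(−1.40) = 3.981e-02 M. For HA ⇌ H⁺ + A⁻, Ka = [H⁺][A⁻]/[HA] = [H⁺]² / ([HA]₀ − [H⁺]) = (3.981e-02)² / (0.295 − 3.981e-02) = 6.21e-03.

K_a = 6.21e-03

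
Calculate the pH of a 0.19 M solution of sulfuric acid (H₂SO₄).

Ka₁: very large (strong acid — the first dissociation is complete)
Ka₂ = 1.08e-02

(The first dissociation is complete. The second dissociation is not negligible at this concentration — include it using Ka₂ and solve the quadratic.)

First dissociation is complete: [H⁺]₀ = [HSO₄⁻]₀ = C = 0.19 M. Second dissociation HSO₄⁻ ⇌ H⁺ + SO₄²⁻: let x = [SO₄²⁻]. Ka₂ = (C + x)·x / (C − x) = 1.08e-02 → x² + (C + Ka₂)·x − Ka₂·C = 0 → x² + 0.20080·x − 2.052e-03 = 0. x = (−0.20080 + √(0.20080² + 4 × 2.052e-03)) / 2 = 9.7461e-03 M. [H⁺] = C + x = 0.19 + 9.7461e-03 = 1.9975e-01 M. pH = -log(1.9975e-01) = 0.70.

pH = 0.70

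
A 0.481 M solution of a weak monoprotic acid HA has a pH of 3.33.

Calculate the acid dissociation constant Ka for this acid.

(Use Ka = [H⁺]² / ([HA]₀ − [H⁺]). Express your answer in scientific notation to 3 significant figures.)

[H⁺] = 10^(−pH) = 10^(−3.33) = 4.677e-04 M. For HA ⇌ H⁺ + A⁻, Ka = [H⁺][A⁻]/[HA] = [H⁺]² / ([HA]₀ − [H⁺]) = (4.677e-04)² / (0.481 − 4.677e-04) = 4.55e-07.

K_a = 4.55e-07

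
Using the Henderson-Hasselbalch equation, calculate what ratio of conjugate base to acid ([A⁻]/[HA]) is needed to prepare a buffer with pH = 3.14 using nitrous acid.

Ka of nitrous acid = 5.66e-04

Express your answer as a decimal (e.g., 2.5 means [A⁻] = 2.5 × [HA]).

pKa = -log(5.66e-04) = 3.2472. pH = pKa + log([A⁻]/[HA]), so log([A⁻]/[HA]) = pH − pKa = 3.14 − 3.2472 = -0.1072. [A⁻]/[HA] = 10^(-0.1072) = 0.781

[A⁻]/[HA] = 0.781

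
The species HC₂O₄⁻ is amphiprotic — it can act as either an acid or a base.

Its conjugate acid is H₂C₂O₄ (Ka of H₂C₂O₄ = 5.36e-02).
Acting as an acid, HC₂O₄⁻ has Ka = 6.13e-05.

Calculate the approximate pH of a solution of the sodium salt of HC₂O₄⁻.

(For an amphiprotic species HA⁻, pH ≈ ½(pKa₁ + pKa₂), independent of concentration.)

pKa₁ = -log(5.36e-02) = 1.27; pKa₂ = -log(6.13e-05) = 4.21. For an amphiprotic species, pH ≈ ½(pKa₁ + pKa₂) = ½(1.27 + 4.21) = 2.74.

pH = 2.74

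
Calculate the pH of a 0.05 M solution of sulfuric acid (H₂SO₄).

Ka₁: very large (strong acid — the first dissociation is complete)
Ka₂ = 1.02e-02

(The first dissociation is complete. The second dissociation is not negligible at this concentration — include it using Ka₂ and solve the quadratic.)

First dissociation is complete: [H⁺]₀ = [HSO₄⁻]₀ = C = 0.05 M. Second dissociation HSO₄⁻ ⇌ H⁺ + SO₄²⁻: let x = [SO₄²⁻]. Ka₂ = (C + x)·x / (C − x) = 1.02e-02 → x² + (C + Ka₂)·x − Ka₂·C = 0 → x² + 0.06020·x − 5.100e-04 = 0. x = (−0.06020 + √(0.06020² + 4 × 5.100e-04)) / 2 = 7.5299e-03 M. [H⁺] = C + x = 0.05 + 7.5299e-03 = 5.7530e-02 M. pH = -log(5.7530e-02) = 1.24.

pH = 1.24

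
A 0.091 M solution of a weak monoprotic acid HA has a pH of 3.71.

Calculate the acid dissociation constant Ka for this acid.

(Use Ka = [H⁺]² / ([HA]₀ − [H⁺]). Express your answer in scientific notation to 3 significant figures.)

[H⁺] = 10^(−pH) = 10^(−3.71) = 1.950e-04 M. For HA ⇌ H⁺ + A⁻, Ka = [H⁺][A⁻]/[HA] = [H⁺]² / ([HA]₀ − [H⁺]) = (1.950e-04)² / (0.091 − 1.950e-04) = 4.19e-07.

K_a = 4.19e-07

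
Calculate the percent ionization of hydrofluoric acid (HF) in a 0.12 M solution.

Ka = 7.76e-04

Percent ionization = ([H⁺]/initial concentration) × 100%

Using Ka equilibrium: x² + Ka×x - Ka×C = 0. Solving: [H⁺] = 9.2697e-03. Percent = (9.2697e-03/0.12) × 100

Percent ionization = 7.72%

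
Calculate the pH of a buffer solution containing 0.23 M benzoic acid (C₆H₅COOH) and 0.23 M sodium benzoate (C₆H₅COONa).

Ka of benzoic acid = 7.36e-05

pKa = -log(7.36e-05) = 4.13. pH = pKa + log([A⁻]/[HA]) = 4.13 + log(0.23/0.23)

pH = 4.13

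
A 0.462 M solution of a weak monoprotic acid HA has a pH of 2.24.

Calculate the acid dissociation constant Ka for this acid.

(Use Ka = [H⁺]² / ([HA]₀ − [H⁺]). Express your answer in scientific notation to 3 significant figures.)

[H⁺] = 10^(−pH) = 10^(−2.24) = 5.754e-03 M. For HA ⇌ H⁺ + A⁻, Ka = [H⁺][A⁻]/[HA] = [H⁺]² / ([HA]₀ − [H⁺]) = (5.754e-03)² / (0.462 − 5.754e-03) = 7.26e-05.

K_a = 7.26e-05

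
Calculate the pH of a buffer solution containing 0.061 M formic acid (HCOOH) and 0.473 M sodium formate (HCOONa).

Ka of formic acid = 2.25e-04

pKa = -log(2.25e-04) = 3.65. pH = pKa + log([A⁻]/[HA]) = 3.65 + log(0.473/0.061)

pH = 4.54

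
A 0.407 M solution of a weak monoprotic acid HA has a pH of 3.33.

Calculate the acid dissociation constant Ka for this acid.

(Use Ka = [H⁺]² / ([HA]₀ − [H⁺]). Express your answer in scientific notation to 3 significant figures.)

[H⁺] = 10^(−pH) = 10^(−3.33) = 4.677e-04 M. For HA ⇌ H⁺ + A⁻, Ka = [H⁺][A⁻]/[HA] = [H⁺]² / ([HA]₀ − [H⁺]) = (4.677e-04)² / (0.407 − 4.677e-04) = 5.38e-07.

K_a = 5.38e-07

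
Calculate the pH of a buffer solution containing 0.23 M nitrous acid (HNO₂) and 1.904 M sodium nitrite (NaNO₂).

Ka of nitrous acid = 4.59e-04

pKa = -log(4.59e-04) = 3.34. pH = pKa + log([A⁻]/[HA]) = 3.34 + log(1.904/0.23)

pH = 4.26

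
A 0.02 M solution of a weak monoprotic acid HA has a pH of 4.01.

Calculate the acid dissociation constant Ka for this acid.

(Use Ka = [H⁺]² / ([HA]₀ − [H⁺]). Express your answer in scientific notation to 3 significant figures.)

[H⁺] = 10^(−pH) = 10^(−4.01) = 9.772e-05 M. For HA ⇌ H⁺ + A⁻, Ka = [H⁺][A⁻]/[HA] = [H⁺]² / ([HA]₀ − [H⁺]) = (9.772e-05)² / (0.02 − 9.772e-05) = 4.80e-07.

K_a = 4.80e-07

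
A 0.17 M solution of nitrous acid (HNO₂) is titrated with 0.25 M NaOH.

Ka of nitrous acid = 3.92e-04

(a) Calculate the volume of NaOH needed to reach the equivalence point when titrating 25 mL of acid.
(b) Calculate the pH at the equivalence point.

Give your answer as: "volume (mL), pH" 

moles acid = 0.17 × 25/1000 = 0.00425 mol; V_base = moles/0.25 × 1000 = 17.0 mL. At equivalence only the conjugate base is present: [A⁻] = 0.00425/0.042 = 1.0119e-01 M. Kb = Kw/Ka = 2.55e-11; [OH⁻] = √(Kb × [A⁻]) = 1.6067e-06; pOH = 5.79; pH = 14 - pOH = 8.21.

V = 17.0 mL, pH = 8.21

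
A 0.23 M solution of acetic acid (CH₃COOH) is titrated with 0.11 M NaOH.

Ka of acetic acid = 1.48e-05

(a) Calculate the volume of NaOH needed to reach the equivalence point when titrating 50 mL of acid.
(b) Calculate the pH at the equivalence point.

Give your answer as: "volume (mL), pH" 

moles acid = 0.23 × 50/1000 = 0.0115 mol; V_base = moles/0.11 × 1000 = 104.5 mL. At equivalence only the conjugate base is present: [A⁻] = 0.0115/0.155 = 7.4412e-02 M. Kb = Kw/Ka = 6.76e-10; [OH⁻] = √(Kb × [A⁻]) = 7.0907e-06; pOH = 5.15; pH = 14 - pOH = 8.85.

V = 104.5 mL, pH = 8.85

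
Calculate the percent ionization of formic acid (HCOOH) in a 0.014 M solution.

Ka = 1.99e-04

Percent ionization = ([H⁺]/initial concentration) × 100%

Using Ka equilibrium: x² + Ka×x - Ka×C = 0. Solving: [H⁺] = 1.5726e-03. Percent = (1.5726e-03/0.014) × 100

Percent ionization = 11.2%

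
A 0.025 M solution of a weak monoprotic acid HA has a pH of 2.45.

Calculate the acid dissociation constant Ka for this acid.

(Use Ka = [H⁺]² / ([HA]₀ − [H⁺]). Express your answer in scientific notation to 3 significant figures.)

[H⁺] = 10^(−pH) = 10^(−2.45) = 3.548e-03 M. For HA ⇌ H⁺ + A⁻, Ka = [H⁺][A⁻]/[HA] = [H⁺]² / ([HA]₀ − [H⁺]) = (3.548e-03)² / (0.025 − 3.548e-03) = 5.87e-04.

K_a = 5.87e-04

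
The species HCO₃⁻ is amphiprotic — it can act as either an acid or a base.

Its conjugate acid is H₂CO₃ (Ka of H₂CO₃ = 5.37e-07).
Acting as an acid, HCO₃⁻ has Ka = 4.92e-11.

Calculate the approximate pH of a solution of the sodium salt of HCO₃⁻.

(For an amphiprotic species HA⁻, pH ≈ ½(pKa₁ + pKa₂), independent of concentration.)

pKa₁ = -log(5.37e-07) = 6.27; pKa₂ = -log(4.92e-11) = 10.31. For an amphiprotic species, pH ≈ ½(pKa₁ + pKa₂) = ½(6.27 + 10.31) = 8.29.

pH = 8.29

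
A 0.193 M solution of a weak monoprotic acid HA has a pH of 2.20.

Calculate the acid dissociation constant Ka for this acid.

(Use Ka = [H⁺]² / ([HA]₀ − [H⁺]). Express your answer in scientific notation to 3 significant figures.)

[H⁺] = 10^(−pH) = 10^(−2.20) = 6.310e-03 M. For HA ⇌ H⁺ + A⁻, Ka = [H⁺][A⁻]/[HA] = [H⁺]² / ([HA]₀ − [H⁺]) = (6.310e-03)² / (0.193 − 6.310e-03) = 2.13e-04.

K_a = 2.13e-04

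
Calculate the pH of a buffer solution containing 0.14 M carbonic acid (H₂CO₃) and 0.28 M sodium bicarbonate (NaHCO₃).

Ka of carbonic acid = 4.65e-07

pKa = -log(4.65e-07) = 6.33. pH = pKa + log([A⁻]/[HA]) = 6.33 + log(0.28/0.14)

pH = 6.63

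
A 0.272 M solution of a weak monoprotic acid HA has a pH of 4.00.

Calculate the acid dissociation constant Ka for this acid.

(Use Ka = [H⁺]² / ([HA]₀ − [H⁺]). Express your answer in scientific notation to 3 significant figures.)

[H⁺] = 10^(−pH) = 10^(−4.00) = 1.000e-04 M. For HA ⇌ H⁺ + A⁻, Ka = [H⁺][A⁻]/[HA] = [H⁺]² / ([HA]₀ − [H⁺]) = (1.000e-04)² / (0.272 − 1.000e-04) = 3.68e-08.

K_a = 3.68e-08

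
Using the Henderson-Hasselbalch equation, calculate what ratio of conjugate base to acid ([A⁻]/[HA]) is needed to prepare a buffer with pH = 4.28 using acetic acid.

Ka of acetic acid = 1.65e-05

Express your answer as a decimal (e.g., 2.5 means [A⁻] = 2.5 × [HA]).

pKa = -log(1.65e-05) = 4.7825. pH = pKa + log([A⁻]/[HA]), so log([A⁻]/[HA]) = pH − pKa = 4.28 − 4.7825 = -0.5025. [A⁻]/[HA] = 10^(-0.5025) = 0.314

[A⁻]/[HA] = 0.314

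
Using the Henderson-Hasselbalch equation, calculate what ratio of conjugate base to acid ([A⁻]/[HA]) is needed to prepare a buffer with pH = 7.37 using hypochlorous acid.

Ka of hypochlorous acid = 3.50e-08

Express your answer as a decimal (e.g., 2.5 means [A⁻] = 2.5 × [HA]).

pKa = -log(3.50e-08) = 7.4559. pH = pKa + log([A⁻]/[HA]), so log([A⁻]/[HA]) = pH − pKa = 7.37 − 7.4559 = -0.0859. [A⁻]/[HA] = 10^(-0.0859) = 0.820

[A⁻]/[HA] = 0.820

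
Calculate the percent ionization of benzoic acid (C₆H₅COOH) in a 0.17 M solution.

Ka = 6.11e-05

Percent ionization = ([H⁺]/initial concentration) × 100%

Using Ka equilibrium: x² + Ka×x - Ka×C = 0. Solving: [H⁺] = 3.1925e-03. Percent = (3.1925e-03/0.17) × 100

Percent ionization = 1.88%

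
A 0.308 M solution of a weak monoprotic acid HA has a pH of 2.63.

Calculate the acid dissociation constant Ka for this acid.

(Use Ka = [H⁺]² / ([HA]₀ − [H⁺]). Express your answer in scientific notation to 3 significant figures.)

[H⁺] = 10^(−pH) = 10^(−2.63) = 2.344e-03 M. For HA ⇌ H⁺ + A⁻, Ka = [H⁺][A⁻]/[HA] = [H⁺]² / ([HA]₀ − [H⁺]) = (2.344e-03)² / (0.308 − 2.344e-03) = 1.80e-05.

K_a = 1.80e-05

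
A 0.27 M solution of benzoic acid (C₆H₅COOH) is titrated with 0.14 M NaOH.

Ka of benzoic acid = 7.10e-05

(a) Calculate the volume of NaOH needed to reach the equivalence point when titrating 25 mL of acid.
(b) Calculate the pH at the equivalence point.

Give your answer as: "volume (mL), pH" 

moles acid = 0.27 × 25/1000 = 0.00675 mol; V_base = moles/0.14 × 1000 = 48.2 mL. At equivalence only the conjugate base is present: [A⁻] = 0.00675/0.073 = 9.2195e-02 M. Kb = Kw/Ka = 1.41e-10; [OH⁻] = √(Kb × [A⁻]) = 3.6035e-06; pOH = 5.44; pH = 14 - pOH = 8.56.

V = 48.2 mL, pH = 8.56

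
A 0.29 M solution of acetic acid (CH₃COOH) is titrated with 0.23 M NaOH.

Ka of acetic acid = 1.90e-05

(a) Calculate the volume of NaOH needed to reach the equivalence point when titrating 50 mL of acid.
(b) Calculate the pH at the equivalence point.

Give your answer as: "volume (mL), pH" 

moles acid = 0.29 × 50/1000 = 0.0145 mol; V_base = moles/0.23 × 1000 = 63.0 mL. At equivalence only the conjugate base is present: [A⁻] = 0.0145/0.113 = 1.2827e-01 M. Kb = Kw/Ka = 5.26e-10; [OH⁻] = √(Kb × [A⁻]) = 8.2165e-06; pOH = 5.09; pH = 14 - pOH = 8.91.

V = 63.0 mL, pH = 8.91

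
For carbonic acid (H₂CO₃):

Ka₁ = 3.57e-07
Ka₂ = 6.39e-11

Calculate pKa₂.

pKa₂ = -log(Ka₂) = -log(6.39e-11) = 10.19.

pK_{a2} = 10.19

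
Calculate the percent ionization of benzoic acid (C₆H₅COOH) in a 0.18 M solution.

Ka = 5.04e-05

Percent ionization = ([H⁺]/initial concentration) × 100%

Using Ka equilibrium: x² + Ka×x - Ka×C = 0. Solving: [H⁺] = 2.9869e-03. Percent = (2.9869e-03/0.18) × 100

Percent ionization = 1.66%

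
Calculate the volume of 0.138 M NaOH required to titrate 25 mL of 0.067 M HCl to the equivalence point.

At equivalence: moles acid = moles base. moles HCl = 0.067 × 25/1000 = 0.001675 mol. V_base = moles / 0.138 × 1000 = 12.1 mL.

V_{base} = 12.1 mL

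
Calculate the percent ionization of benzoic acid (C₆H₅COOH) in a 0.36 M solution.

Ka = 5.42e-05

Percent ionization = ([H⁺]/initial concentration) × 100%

Using Ka equilibrium: x² + Ka×x - Ka×C = 0. Solving: [H⁺] = 4.3902e-03. Percent = (4.3902e-03/0.36) × 100

Percent ionization = 1.22%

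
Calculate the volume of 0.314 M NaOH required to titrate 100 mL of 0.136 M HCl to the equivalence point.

At equivalence: moles acid = moles base. moles HCl = 0.136 × 100/1000 = 0.0136 mol. V_base = moles / 0.314 × 1000 = 43.3 mL.

V_{base} = 43.3 mL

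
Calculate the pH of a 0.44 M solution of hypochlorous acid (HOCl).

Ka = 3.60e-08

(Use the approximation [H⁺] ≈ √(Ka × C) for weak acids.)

[H⁺] = √(Ka × C) = √(3.60e-08 × 0.44) = 1.2586e-04. pH = -log(1.2586e-04)

pH = 3.90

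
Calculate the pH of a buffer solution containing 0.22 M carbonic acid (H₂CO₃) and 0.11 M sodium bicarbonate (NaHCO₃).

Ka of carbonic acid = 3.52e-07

pKa = -log(3.52e-07) = 6.45. pH = pKa + log([A⁻]/[HA]) = 6.45 + log(0.11/0.22)

pH = 6.15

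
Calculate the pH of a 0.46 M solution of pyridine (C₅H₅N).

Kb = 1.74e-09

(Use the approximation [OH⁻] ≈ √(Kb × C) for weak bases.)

[OH⁻] = √(Kb × C) = √(1.74e-09 × 0.46) = 2.8291e-05. pOH = 4.55, pH = 14 - pOH

pH = 9.45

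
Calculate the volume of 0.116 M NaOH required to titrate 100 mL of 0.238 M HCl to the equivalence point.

At equivalence: moles acid = moles base. moles HCl = 0.238 × 100/1000 = 0.0238 mol. V_base = moles / 0.116 × 1000 = 205.2 mL.

V_{base} = 205.2 mL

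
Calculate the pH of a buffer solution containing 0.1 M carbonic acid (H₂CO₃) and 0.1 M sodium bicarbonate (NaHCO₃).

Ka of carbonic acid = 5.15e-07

pKa = -log(5.15e-07) = 6.29. pH = pKa + log([A⁻]/[HA]) = 6.29 + log(0.1/0.1)

pH = 6.29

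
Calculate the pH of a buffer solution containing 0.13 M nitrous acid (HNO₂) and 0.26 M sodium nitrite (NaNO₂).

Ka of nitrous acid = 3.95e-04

pKa = -log(3.95e-04) = 3.40. pH = pKa + log([A⁻]/[HA]) = 3.40 + log(0.26/0.13)

pH = 3.70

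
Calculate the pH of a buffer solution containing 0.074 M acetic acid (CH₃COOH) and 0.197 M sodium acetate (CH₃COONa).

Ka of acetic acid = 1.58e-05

pKa = -log(1.58e-05) = 4.80. pH = pKa + log([A⁻]/[HA]) = 4.80 + log(0.197/0.074)

pH = 5.23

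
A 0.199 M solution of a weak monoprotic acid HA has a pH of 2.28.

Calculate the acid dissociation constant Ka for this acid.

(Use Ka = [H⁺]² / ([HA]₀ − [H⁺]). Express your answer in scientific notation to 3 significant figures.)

[H⁺] = 10^(−pH) = 10^(−2.28) = 5.248e-03 M. For HA ⇌ H⁺ + A⁻, Ka = [H⁺][A⁻]/[HA] = [H⁺]² / ([HA]₀ − [H⁺]) = (5.248e-03)² / (0.199 − 5.248e-03) = 1.42e-04.

K_a = 1.42e-04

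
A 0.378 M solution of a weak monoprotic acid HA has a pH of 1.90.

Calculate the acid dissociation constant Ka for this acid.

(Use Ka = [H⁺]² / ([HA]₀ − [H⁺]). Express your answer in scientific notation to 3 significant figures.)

[H⁺] = 10^(−pH) = 10^(−1.90) = 1.259e-02 M. For HA ⇌ H⁺ + A⁻, Ka = [H⁺][A⁻]/[HA] = [H⁺]² / ([HA]₀ − [H⁺]) = (1.259e-02)² / (0.378 − 1.259e-02) = 4.34e-04.

K_a = 4.34e-04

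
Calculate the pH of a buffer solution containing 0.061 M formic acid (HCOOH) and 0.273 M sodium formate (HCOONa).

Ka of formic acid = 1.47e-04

pKa = -log(1.47e-04) = 3.83. pH = pKa + log([A⁻]/[HA]) = 3.83 + log(0.273/0.061)

pH = 4.48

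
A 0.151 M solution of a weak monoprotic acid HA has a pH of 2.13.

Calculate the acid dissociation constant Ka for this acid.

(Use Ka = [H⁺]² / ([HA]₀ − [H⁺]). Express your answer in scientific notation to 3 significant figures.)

[H⁺] = 10^(−pH) = 10^(−2.13) = 7.413e-03 M. For HA ⇌ H⁺ + A⁻, Ka = [H⁺][A⁻]/[HA] = [H⁺]² / ([HA]₀ − [H⁺]) = (7.413e-03)² / (0.151 − 7.413e-03) = 3.83e-04.

K_a = 3.83e-04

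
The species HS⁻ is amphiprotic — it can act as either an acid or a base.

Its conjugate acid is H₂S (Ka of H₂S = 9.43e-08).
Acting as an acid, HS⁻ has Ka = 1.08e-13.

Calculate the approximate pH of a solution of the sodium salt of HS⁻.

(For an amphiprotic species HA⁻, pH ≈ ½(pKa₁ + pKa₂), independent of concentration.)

pKa₁ = -log(9.43e-08) = 7.03; pKa₂ = -log(1.08e-13) = 12.97. For an amphiprotic species, pH ≈ ½(pKa₁ + pKa₂) = ½(7.03 + 12.97) = 10.00.

pH = 10.00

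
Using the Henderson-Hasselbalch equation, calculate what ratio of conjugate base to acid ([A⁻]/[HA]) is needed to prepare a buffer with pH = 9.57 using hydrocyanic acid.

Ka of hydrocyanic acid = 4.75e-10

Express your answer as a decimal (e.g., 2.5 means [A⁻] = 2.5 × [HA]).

pKa = -log(4.75e-10) = 9.3233. pH = pKa + log([A⁻]/[HA]), so log([A⁻]/[HA]) = pH − pKa = 9.57 − 9.3233 = 0.2467. [A⁻]/[HA] = 10^(0.2467) = 1.76

[A⁻]/[HA] = 1.76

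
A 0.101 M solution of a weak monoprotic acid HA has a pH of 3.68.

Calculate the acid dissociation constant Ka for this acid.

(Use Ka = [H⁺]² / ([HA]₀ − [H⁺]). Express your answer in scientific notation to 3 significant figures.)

[H⁺] = 10^(−pH) = 10^(−3.68) = 2.089e-04 M. For HA ⇌ H⁺ + A⁻, Ka = [H⁺][A⁻]/[HA] = [H⁺]² / ([HA]₀ − [H⁺]) = (2.089e-04)² / (0.101 − 2.089e-04) = 4.33e-07.

K_a = 4.33e-07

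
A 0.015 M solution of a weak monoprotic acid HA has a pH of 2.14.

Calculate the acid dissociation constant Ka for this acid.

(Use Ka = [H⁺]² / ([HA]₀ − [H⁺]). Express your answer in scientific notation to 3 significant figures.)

[H⁺] = 10^(−pH) = 10^(−2.14) = 7.244e-03 M. For HA ⇌ H⁺ + A⁻, Ka = [H⁺][A⁻]/[HA] = [H⁺]² / ([HA]₀ − [H⁺]) = (7.244e-03)² / (0.015 − 7.244e-03) = 6.77e-03.

K_a = 6.77e-03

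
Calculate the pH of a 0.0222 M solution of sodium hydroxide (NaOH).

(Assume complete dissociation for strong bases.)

[OH⁻] = 0.0222 M for strong base. pOH = -log[OH⁻] = 1.65, pH = 14 - pOH

pH = 12.35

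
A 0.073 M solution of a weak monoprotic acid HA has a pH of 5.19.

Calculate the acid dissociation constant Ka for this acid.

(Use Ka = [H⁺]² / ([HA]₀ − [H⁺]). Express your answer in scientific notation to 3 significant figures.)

[H⁺] = 10^(−pH) = 10^(−5.19) = 6.457e-06 M. For HA ⇌ H⁺ + A⁻, Ka = [H⁺][A⁻]/[HA] = [H⁺]² / ([HA]₀ − [H⁺]) = (6.457e-06)² / (0.073 − 6.457e-06) = 5.71e-10.

K_a = 5.71e-10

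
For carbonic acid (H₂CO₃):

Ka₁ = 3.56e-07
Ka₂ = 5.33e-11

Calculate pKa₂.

pKa₂ = -log(Ka₂) = -log(5.33e-11) = 10.27.

pK_{a2} = 10.27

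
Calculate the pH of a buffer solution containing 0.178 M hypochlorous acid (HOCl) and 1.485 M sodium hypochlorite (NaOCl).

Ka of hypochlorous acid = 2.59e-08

pKa = -log(2.59e-08) = 7.59. pH = pKa + log([A⁻]/[HA]) = 7.59 + log(1.485/0.178)

pH = 8.51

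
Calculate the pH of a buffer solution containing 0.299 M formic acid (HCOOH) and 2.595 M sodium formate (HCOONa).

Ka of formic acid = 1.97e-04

pKa = -log(1.97e-04) = 3.71. pH = pKa + log([A⁻]/[HA]) = 3.71 + log(2.595/0.299)

pH = 4.64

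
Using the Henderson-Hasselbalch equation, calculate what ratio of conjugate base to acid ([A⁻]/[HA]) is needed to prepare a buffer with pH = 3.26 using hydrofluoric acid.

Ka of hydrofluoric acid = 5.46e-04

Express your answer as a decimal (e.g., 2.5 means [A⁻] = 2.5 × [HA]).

pKa = -log(5.46e-04) = 3.2628. pH = pKa + log([A⁻]/[HA]), so log([A⁻]/[HA]) = pH − pKa = 3.26 − 3.2628 = -0.0028. [A⁻]/[HA] = 10^(-0.0028) = 0.994

[A⁻]/[HA] = 0.994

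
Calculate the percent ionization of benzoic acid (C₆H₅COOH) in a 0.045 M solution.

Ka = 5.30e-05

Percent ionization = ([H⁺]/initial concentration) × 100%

Using Ka equilibrium: x² + Ka×x - Ka×C = 0. Solving: [H⁺] = 1.5181e-03. Percent = (1.5181e-03/0.045) × 100

Percent ionization = 3.37%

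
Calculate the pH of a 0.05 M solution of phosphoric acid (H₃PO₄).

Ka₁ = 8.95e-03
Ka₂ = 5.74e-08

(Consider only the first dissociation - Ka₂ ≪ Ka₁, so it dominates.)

First dissociation dominates. From Ka₁ = [H⁺][HA⁻]/[H₂A], x² + Ka₁·x − Ka₁·C = 0 with C = 0.05 M and Ka₁ = 8.95e-03. Solving: [H⁺] = (−Ka₁ + √(Ka₁² + 4·Ka₁·C)) / 2 = 1.7147e-02 M. pH = -log(1.7147e-02) = 1.77.

pH = 1.77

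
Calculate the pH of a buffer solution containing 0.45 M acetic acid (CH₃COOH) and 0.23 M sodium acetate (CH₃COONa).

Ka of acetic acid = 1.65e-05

pKa = -log(1.65e-05) = 4.78. pH = pKa + log([A⁻]/[HA]) = 4.78 + log(0.23/0.45)

pH = 4.49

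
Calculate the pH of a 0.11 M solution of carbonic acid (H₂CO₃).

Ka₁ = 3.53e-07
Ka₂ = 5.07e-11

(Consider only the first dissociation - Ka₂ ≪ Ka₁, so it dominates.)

First dissociation dominates. From Ka₁ = [H⁺][HA⁻]/[H₂A], x² + Ka₁·x − Ka₁·C = 0 with C = 0.11 M and Ka₁ = 3.53e-07. Solving: [H⁺] = (−Ka₁ + √(Ka₁² + 4·Ka₁·C)) / 2 = 1.9688e-04 M. pH = -log(1.9688e-04) = 3.71.

pH = 3.71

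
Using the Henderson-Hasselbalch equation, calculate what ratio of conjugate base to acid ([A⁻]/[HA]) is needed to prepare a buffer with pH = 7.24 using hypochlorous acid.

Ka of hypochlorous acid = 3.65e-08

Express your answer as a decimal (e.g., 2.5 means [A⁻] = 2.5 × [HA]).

pKa = -log(3.65e-08) = 7.4377. pH = pKa + log([A⁻]/[HA]), so log([A⁻]/[HA]) = pH − pKa = 7.24 − 7.4377 = -0.1977. [A⁻]/[HA] = 10^(-0.1977) = 0.634

[A⁻]/[HA] = 0.634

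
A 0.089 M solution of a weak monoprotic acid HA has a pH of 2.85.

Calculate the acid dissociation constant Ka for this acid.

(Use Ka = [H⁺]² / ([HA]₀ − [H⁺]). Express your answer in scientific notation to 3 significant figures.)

[H⁺] = 10^(−pH) = 10^(−2.85) = 1.413e-03 M. For HA ⇌ H⁺ + A⁻, Ka = [H⁺][A⁻]/[HA] = [H⁺]² / ([HA]₀ − [H⁺]) = (1.413e-03)² / (0.089 − 1.413e-03) = 2.28e-05.

K_a = 2.28e-05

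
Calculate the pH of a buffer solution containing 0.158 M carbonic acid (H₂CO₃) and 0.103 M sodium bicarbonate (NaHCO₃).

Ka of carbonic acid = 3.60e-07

pKa = -log(3.60e-07) = 6.44. pH = pKa + log([A⁻]/[HA]) = 6.44 + log(0.103/0.158)

pH = 6.26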